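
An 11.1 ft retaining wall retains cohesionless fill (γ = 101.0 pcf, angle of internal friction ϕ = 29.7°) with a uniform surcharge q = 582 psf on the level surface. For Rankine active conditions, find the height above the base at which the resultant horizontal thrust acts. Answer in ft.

4.64 ft

K_a = 0.3374.
Triangular part P₁ = ½K_aγH² = 2099 at H/3 = 3.700 ft; rectangular part P₂ = K_a q H = 2180 at H/2 = 5.550 ft.
ȳ = (P₁·3.700 + P₂·5.550)/(P₁+P₂) = 4.642 ft.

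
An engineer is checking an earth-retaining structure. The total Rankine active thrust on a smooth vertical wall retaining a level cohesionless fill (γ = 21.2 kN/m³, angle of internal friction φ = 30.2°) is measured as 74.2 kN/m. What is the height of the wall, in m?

4.60 m

K_a = 0.3307. P_a = ½ K_a γ H² ⇒ H = √(2P_a/(K_a γ)).
H = √(2×74.2/(0.3307×21.2)) = 4.601 m.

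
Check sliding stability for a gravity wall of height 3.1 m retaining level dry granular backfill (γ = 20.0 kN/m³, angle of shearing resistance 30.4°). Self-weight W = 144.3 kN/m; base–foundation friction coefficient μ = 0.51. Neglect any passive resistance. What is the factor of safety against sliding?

2.33

K_a = tan²(45° − 30.4°/2) = 0.3280.
P_a = ½K_aγH² = 0.5×0.3280×20.0×3.1² = 31.52 kN/m, acting at H/3 = 1.033 m above the base.
FS_sliding = μW / P_a = 0.51×144.3 / 31.52 = 2.335.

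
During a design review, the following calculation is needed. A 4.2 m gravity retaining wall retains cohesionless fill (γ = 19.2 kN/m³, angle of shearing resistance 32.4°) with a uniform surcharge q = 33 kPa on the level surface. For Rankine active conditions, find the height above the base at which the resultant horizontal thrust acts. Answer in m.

K_a = 0.3022.
Triangular part P₁ = ½K_aγH² = 51.18 at H/3 = 1.400 m; rectangular part P₂ = K_a q H = 41.89 at H/2 = 2.100 m.
ȳ = (P₁·1.400 + P₂·2.100)/(P₁+P₂) = 1.715 m.

1.72 m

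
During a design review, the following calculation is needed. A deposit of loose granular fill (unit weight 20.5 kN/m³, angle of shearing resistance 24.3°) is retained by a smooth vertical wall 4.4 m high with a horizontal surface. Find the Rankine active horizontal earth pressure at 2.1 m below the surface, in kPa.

K_a = (1 − sin φ)/(1 + sin φ) = 0.4169.
σ_h = K_a γ z = 0.4169 × 20.5 × 2.1 = 17.95 kPa.

17.9 kPa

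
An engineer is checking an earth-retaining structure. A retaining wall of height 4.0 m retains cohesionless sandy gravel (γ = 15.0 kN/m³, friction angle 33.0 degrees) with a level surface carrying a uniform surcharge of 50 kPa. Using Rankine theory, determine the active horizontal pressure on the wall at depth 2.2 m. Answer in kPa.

K_a = (1 − sin φ)/(1 + sin φ) = 0.2948.
σ_v = γz + q = 15.0 × 2.2 + 50 = 83.00 kPa.
σ_h = K_a σ_v = 0.2948 × 83.00 = 24.47 kPa.

24.5 kPa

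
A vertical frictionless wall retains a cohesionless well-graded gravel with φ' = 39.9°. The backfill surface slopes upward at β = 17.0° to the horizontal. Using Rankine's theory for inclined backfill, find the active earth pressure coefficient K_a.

0.241

K_a = cos β · (cos β − √(cos²β − cos²φ)) / (cos β + √(cos²β − cos²φ)).
cos β = 0.9563, cos φ = 0.7672, √(cos²β − cos²φ) = 0.5709.
K_a = 0.9563 × (0.9563 − 0.5709)/(0.9563 + 0.5709) = 0.2413.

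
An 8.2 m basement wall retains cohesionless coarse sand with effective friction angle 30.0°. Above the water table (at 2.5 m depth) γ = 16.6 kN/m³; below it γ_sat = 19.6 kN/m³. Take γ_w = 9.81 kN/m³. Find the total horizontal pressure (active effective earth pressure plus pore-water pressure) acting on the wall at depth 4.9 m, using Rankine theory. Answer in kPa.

K_a = (1 − sin φ)/(1 + sin φ) = 0.3333.
γ' = 19.6 − 9.81 = 9.790 kN/m³.
Effective vertical stress at 4.9 m: σ'_v = 16.6×2.5 + 9.790×2.40 = 65.00 kPa.
σ'_h = K_a σ'_v = 0.3333 × 65.00 = 21.67 kPa; u = γ_w × 2.40 = 23.54 kPa.
Total σ_h = 21.67 + 23.54 = 45.21 kPa.

45.2 kPa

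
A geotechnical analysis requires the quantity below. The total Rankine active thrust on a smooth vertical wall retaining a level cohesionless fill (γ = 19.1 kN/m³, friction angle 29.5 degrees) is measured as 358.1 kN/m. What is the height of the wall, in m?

K_a = 0.3401. P_a = ½ K_a γ H² ⇒ H = √(2P_a/(K_a γ)).
H = √(2×358.1/(0.3401×19.1)) = 10.50 m.

10.5 m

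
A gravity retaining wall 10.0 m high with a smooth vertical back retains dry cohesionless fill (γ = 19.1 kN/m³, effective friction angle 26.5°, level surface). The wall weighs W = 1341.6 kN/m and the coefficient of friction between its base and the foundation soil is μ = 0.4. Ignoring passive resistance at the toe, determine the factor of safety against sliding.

1.47

K_a = tan²(45° − 26.5°/2) = 0.3829.
P_a = ½K_aγH² = 0.5×0.3829×19.1×10.0² = 365.7 kN/m, acting at H/3 = 3.333 m above the base.
FS_sliding = μW / P_a = 0.4×1341.6 / 365.7 = 1.467.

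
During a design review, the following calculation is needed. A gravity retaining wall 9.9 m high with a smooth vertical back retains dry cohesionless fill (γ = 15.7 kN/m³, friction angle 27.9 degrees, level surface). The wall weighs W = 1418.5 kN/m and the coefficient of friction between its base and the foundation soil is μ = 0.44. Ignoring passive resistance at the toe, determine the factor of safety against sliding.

K_a = tan²(45° − 27.9°/2) = 0.3625.
P_a = ½K_aγH² = 0.5×0.3625×15.7×9.9² = 278.9 kN/m, acting at H/3 = 3.300 m above the base.
FS_sliding = μW / P_a = 0.44×1418.5 / 278.9 = 2.238.

2.24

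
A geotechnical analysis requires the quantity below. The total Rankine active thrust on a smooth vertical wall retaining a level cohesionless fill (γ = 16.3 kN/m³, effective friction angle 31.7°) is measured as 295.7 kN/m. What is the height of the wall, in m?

K_a = 0.3111. P_a = ½ K_a γ H² ⇒ H = √(2P_a/(K_a γ)).
H = √(2×295.7/(0.3111×16.3)) = 10.80 m.

10.8 m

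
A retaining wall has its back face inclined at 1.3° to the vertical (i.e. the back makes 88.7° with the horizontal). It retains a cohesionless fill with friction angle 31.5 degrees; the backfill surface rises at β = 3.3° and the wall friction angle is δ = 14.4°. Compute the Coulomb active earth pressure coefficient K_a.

0.306

K_a = sin²(α+φ) / [sin²α · sin(α−δ) · (1 + √{sin(φ+δ)sin(φ−β) / (sin(α−δ)sin(α+β))})²].
With α = 88.7°, φ = 31.5°, δ = 14.4°, β = 3.3°: K_a = 0.3056.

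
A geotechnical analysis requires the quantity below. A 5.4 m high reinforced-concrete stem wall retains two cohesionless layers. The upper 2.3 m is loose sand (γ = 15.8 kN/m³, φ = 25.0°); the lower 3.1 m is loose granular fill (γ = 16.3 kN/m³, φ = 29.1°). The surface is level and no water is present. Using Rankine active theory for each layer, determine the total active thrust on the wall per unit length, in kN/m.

K_a1 = tan²(45°−25.0°/2) = 0.4059; K_a2 = tan²(45°−29.1°/2) = 0.3456.
Layer 1: σ at base = K_a1 γ₁ h₁ = 14.75 kPa; P₁ = ½×14.75×2.3 = 16.96.
Layer 2: σ_v at top = γ₁h₁ = 36.34; σ_h top = K_a2×36.34 = 12.56; σ_h base = K_a2×(36.34+16.3×3.1) = 30.02.
P₂ = ½(12.56+30.02)×3.1 = 66.00. Total P_a = 16.96+66.00 = 82.96 kN/m.

83.0 kN/m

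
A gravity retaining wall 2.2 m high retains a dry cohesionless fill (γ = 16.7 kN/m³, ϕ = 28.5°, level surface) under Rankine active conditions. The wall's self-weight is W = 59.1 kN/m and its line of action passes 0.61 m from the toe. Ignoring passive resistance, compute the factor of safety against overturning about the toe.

K_a = tan²(45° − 28.5°/2) = 0.3540.
P_a = ½K_aγH² = 0.5×0.3540×16.7×2.2² = 14.30 kN/m, acting at H/3 = 0.7333 m above the base.
Overturning moment M_o = P_a × H/3 = 14.30 × 0.7333 = 10.49.
Resisting moment M_r = W × 0.61 = 59.1 × 0.61 = 36.05.
FS_overturning = M_r/M_o = 36.05/10.49 = 3.437.

3.44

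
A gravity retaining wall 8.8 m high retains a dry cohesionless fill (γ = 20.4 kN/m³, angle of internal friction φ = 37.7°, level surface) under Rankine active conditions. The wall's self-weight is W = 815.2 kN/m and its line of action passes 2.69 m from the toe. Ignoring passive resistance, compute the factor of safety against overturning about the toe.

K_a = tan²(45° − 37.7°/2) = 0.2411.
P_a = ½K_aγH² = 0.5×0.2411×20.4×8.8² = 190.4 kN/m, acting at H/3 = 2.933 m above the base.
Overturning moment M_o = P_a × H/3 = 190.4 × 2.933 = 558.5.
Resisting moment M_r = W × 2.69 = 815.2 × 2.69 = 2193.
FS_overturning = M_r/M_o = 2193/558.5 = 3.926.

3.93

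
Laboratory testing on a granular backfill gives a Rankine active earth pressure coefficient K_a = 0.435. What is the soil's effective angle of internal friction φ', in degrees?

23.2°

K_a = tan²(45° − φ/2) ⇒ 45° − φ/2 = arctan(√0.435) = 33.41°.
φ = 2(45° − 33.41°) = 23.19°.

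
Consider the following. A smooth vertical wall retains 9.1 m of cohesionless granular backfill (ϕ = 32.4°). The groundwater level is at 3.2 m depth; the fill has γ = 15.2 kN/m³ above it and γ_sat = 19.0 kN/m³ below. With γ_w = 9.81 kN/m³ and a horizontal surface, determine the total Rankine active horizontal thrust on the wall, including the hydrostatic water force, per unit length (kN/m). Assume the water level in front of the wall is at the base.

K_a = tan²(45° − φ/2) = 0.3022.
γ' = 19.0 − 9.81 = 9.190 kN/m³. Depth below WT = 5.9 m.
σ'_h at WT = K_a γ d_w = 14.70 kPa; at base = 14.70 + K_a γ' × 5.9 = 31.09 kPa.
P₁ (0–3.2 m) = ½×14.70×3.2 = 23.52. P₂ (3.2–9.1 m) = ½(14.70+31.09)×5.9 = 135.1.
P_w = ½ γ_w h₂² = 0.5×9.81×5.9² = 170.7. Total = 23.52+135.1+170.7 = 329.3 kN/m.

329 kN/m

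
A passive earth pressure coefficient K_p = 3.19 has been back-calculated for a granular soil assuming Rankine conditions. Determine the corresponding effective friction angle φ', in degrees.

31.5°

K_p = (1+sin φ)/(1−sin φ) ⇒ sin φ = (K_p − 1)/(K_p + 1) = 0.5227.
φ = arcsin(0.5227) = 31.51°.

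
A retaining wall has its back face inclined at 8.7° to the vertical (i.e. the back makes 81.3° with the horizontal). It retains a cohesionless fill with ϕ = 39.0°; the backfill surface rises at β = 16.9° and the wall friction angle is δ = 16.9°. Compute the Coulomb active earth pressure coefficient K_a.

0.334

K_a = sin²(α+φ) / [sin²α · sin(α−δ) · (1 + √{sin(φ+δ)sin(φ−β) / (sin(α−δ)sin(α+β))})²].
With α = 81.3°, φ = 39.0°, δ = 16.9°, β = 16.9°: K_a = 0.3343.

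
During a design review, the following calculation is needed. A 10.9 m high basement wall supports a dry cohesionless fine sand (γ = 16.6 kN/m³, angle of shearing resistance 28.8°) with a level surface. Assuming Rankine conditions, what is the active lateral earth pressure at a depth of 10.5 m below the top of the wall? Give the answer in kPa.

K_a = (1 − sin φ)/(1 + sin φ) = 0.3498.
σ_h = K_a γ z = 0.3498 × 16.6 × 10.5 = 60.96 kPa.

61.0 kPa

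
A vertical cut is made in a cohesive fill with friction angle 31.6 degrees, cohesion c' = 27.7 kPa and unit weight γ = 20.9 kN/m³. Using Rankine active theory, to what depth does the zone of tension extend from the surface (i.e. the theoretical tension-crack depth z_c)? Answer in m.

K_a = tan²(45° − 31.6°/2) = 0.3123; √K_a = 0.5589.
The active pressure is zero where K_a γ z = 2c√K_a, so z_c = 2c/(γ√K_a) = 2×27.7/(20.9×0.5589) = 4.743 m.

4.74 m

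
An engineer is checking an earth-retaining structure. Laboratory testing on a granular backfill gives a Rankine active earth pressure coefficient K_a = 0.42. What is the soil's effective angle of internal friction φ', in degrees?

24.1°

K_a = tan²(45° − φ/2) ⇒ 45° − φ/2 = arctan(√0.42) = 32.95°.
φ = 2(45° − 32.95°) = 24.11°.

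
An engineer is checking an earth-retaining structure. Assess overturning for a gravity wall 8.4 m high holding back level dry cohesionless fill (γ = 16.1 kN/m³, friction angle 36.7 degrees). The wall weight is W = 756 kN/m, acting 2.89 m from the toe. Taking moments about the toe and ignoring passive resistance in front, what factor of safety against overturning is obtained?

K_a = tan²(45° − 36.7°/2) = 0.2519.
P_a = ½K_aγH² = 0.5×0.2519×16.1×8.4² = 143.1 kN/m, acting at H/3 = 2.800 m above the base.
Overturning moment M_o = P_a × H/3 = 143.1 × 2.800 = 400.6.
Resisting moment M_r = W × 2.89 = 756 × 2.89 = 2185.
FS_overturning = M_r/M_o = 2185/400.6 = 5.454.

5.45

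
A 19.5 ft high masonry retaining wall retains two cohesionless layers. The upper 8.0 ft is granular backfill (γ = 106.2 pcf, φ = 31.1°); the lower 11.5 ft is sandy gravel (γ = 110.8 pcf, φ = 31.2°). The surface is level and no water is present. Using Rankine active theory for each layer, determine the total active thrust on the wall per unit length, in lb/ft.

6510 lb/ft

K_a1 = tan²(45°−31.1°/2) = 0.3188; K_a2 = tan²(45°−31.2°/2) = 0.3175.
Layer 1: σ at base = K_a1 γ₁ h₁ = 270.9 psf; P₁ = ½×270.9×8.0 = 1083.
Layer 2: σ_v at top = γ₁h₁ = 849.6; σ_h top = K_a2×849.6 = 269.7; σ_h base = K_a2×(849.6+110.8×11.5) = 674.3.
P₂ = ½(269.7+674.3)×11.5 = 5428. Total P_a = 1083+5428 = 6512 lb/ft.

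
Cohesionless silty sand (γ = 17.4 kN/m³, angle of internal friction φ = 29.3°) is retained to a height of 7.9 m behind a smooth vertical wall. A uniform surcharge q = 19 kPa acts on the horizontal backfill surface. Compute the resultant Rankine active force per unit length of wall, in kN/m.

K_a = tan²(45° − φ/2) = 0.3428.
Soil triangle: ½ K_a γ H² = 0.5×0.3428×17.4×7.9² = 186.1 kN/m.
Surcharge rectangle: K_a q H = 0.3428×19×7.9 = 51.46 kN/m.
Total = 186.1 + 51.46 = 237.6 kN/m.

238 kN/m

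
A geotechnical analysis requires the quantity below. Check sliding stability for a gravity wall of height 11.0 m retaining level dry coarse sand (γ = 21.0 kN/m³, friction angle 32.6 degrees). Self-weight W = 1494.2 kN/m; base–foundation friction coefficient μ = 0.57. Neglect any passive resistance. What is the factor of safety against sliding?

2.24

K_a = tan²(45° − 32.6°/2) = 0.2997.
P_a = ½K_aγH² = 0.5×0.2997×21.0×11.0² = 380.8 kN/m, acting at H/3 = 3.667 m above the base.
FS_sliding = μW / P_a = 0.57×1494.2 / 380.8 = 2.236.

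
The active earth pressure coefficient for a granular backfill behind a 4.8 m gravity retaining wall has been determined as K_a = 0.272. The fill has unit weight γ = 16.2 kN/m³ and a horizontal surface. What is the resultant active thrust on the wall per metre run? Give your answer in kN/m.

50.8 kN/m

P = ½ K_a γ H² = 0.5 × 0.272 × 16.2 × 4.8² = 50.76 kN/m.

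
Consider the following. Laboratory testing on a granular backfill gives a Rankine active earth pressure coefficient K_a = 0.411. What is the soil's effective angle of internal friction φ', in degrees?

K_a = tan²(45° − φ/2) ⇒ 45° − φ/2 = arctan(√0.411) = 32.66°.
φ = 2(45° − 32.66°) = 24.67°.

24.7°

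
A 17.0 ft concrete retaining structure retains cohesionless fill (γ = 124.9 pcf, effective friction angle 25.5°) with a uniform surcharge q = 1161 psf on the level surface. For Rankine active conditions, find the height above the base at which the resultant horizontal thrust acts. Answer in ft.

7.15 ft

K_a = 0.3981.
Triangular part P₁ = ½K_aγH² = 7185 at H/3 = 5.667 ft; rectangular part P₂ = K_a q H = 7857 at H/2 = 8.500 ft.
ȳ = (P₁·5.667 + P₂·8.500)/(P₁+P₂) = 7.147 ft.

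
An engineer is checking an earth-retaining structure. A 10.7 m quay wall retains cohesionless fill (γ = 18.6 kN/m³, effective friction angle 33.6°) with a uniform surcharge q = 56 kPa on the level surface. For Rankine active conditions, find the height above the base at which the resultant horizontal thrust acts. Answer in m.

4.21 m

K_a = 0.2875.
Triangular part P₁ = ½K_aγH² = 306.1 at H/3 = 3.567 m; rectangular part P₂ = K_a q H = 172.3 at H/2 = 5.350 m.
ȳ = (P₁·3.567 + P₂·5.350)/(P₁+P₂) = 4.209 m.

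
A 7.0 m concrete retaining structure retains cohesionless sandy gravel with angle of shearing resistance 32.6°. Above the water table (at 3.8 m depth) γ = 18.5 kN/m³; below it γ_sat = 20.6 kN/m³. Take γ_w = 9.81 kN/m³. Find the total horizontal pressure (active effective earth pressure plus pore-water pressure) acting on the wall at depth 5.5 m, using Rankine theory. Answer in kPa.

43.2 kPa

K_a = (1 − sin φ)/(1 + sin φ) = 0.2997.
γ' = 20.6 − 9.81 = 10.79 kN/m³.
Effective vertical stress at 5.5 m: σ'_v = 18.5×3.8 + 10.79×1.70 = 88.64 kPa.
σ'_h = K_a σ'_v = 0.2997 × 88.64 = 26.57 kPa; u = γ_w × 1.70 = 16.68 kPa.
Total σ_h = 26.57 + 16.68 = 43.25 kPa.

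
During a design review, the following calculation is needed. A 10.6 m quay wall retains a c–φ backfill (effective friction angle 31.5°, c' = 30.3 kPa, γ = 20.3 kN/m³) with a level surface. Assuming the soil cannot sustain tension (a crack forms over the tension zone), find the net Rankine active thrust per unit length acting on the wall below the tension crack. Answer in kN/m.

K_a = 0.3136; √K_a = 0.5600.
Tension-crack depth z_c = 2c/(γ√K_a) = 2×30.3/(20.3×0.5600) = 5.330 m.
σ_a at base = K_a γ H − 2c√K_a = 0.3136×20.3×10.6 − 2×30.3×0.5600 = 33.55 kPa.
P_a = ½ × 33.55 × (H − z_c) = 0.5×33.55×5.270 = 88.39 kN/m.

88.4 kN/m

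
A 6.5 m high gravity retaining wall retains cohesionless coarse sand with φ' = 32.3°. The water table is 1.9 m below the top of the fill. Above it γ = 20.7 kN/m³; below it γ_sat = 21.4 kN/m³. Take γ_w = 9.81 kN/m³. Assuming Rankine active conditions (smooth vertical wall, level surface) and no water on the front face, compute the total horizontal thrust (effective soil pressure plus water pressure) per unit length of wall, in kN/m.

207 kN/m

K_a = tan²(45° − φ/2) = 0.3035.
γ' = 21.4 − 9.81 = 11.59 kN/m³. Depth below WT = 4.6 m.
σ'_h at WT = K_a γ d_w = 11.94 kPa; at base = 11.94 + K_a γ' × 4.6 = 28.12 kPa.
P₁ (0–1.9 m) = ½×11.94×1.9 = 11.34. P₂ (1.9–6.5 m) = ½(11.94+28.12)×4.6 = 92.12.
P_w = ½ γ_w h₂² = 0.5×9.81×4.6² = 103.8. Total = 11.34+92.12+103.8 = 207.2 kN/m.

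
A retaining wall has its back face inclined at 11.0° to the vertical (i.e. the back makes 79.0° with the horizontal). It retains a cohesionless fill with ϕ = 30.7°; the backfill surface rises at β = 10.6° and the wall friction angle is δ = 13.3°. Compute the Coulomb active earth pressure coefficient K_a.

0.442

K_a = sin²(α+φ) / [sin²α · sin(α−δ) · (1 + √{sin(φ+δ)sin(φ−β) / (sin(α−δ)sin(α+β))})²].
With α = 79.0°, φ = 30.7°, δ = 13.3°, β = 10.6°: K_a = 0.4416.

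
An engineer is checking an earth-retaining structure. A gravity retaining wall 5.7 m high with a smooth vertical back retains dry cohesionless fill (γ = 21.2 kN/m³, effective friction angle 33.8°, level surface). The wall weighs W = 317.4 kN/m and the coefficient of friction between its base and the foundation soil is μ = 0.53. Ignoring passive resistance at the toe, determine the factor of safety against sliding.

K_a = tan²(45° − 33.8°/2) = 0.2851.
P_a = ½K_aγH² = 0.5×0.2851×21.2×5.7² = 98.19 kN/m, acting at H/3 = 1.900 m above the base.
FS_sliding = μW / P_a = 0.53×317.4 / 98.19 = 1.713.

1.71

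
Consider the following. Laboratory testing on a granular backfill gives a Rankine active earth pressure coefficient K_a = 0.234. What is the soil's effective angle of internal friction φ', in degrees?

38.4°

K_a = tan²(45° − φ/2) ⇒ 45° − φ/2 = arctan(√0.234) = 25.81°.
φ = 2(45° − 25.81°) = 38.37°.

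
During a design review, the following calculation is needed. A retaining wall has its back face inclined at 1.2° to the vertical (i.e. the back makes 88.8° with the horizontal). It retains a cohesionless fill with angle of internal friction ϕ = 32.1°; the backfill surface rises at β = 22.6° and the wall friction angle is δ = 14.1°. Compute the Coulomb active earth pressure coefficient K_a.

K_a = sin²(α+φ) / [sin²α · sin(α−δ) · (1 + √{sin(φ+δ)sin(φ−β) / (sin(α−δ)sin(α+β))})²].
With α = 88.8°, φ = 32.1°, δ = 14.1°, β = 22.6°: K_a = 0.4103.

0.410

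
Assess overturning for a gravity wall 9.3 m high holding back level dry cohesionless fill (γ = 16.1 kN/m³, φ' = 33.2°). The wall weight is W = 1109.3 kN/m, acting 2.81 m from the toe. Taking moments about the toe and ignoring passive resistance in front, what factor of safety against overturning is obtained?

4.94

K_a = tan²(45° − 33.2°/2) = 0.2924.
P_a = ½K_aγH² = 0.5×0.2924×16.1×9.3² = 203.6 kN/m, acting at H/3 = 3.100 m above the base.
Overturning moment M_o = P_a × H/3 = 203.6 × 3.100 = 631.0.
Resisting moment M_r = W × 2.81 = 1109.3 × 2.81 = 3117.
FS_overturning = M_r/M_o = 3117/631.0 = 4.940.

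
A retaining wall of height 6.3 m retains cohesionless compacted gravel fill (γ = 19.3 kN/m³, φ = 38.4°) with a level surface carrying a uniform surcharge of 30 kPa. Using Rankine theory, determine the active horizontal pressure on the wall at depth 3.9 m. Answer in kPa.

24.6 kPa

K_a = (1 − sin φ)/(1 + sin φ) = 0.2337.
σ_v = γz + q = 19.3 × 3.9 + 30 = 105.3 kPa.
σ_h = K_a σ_v = 0.2337 × 105.3 = 24.60 kPa.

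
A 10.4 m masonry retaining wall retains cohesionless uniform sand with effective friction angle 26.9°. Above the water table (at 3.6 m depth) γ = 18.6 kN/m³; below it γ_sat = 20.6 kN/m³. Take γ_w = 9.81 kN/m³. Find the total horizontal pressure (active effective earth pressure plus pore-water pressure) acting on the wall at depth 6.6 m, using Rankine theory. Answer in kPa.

K_a = (1 − sin φ)/(1 + sin φ) = 0.3770.
γ' = 20.6 − 9.81 = 10.79 kN/m³.
Effective vertical stress at 6.6 m: σ'_v = 18.6×3.6 + 10.79×3.00 = 99.33 kPa.
σ'_h = K_a σ'_v = 0.3770 × 99.33 = 37.45 kPa; u = γ_w × 3.00 = 29.43 kPa.
Total σ_h = 37.45 + 29.43 = 66.88 kPa.

66.9 kPa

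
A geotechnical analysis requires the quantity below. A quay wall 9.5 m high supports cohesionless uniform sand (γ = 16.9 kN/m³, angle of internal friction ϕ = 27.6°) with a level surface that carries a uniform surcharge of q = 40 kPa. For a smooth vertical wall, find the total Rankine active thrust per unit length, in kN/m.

419 kN/m

K_a = tan²(45° − φ/2) = 0.3668.
Soil triangle: ½ K_a γ H² = 0.5×0.3668×16.9×9.5² = 279.7 kN/m.
Surcharge rectangle: K_a q H = 0.3668×40×9.5 = 139.4 kN/m.
Total = 279.7 + 139.4 = 419.1 kN/m.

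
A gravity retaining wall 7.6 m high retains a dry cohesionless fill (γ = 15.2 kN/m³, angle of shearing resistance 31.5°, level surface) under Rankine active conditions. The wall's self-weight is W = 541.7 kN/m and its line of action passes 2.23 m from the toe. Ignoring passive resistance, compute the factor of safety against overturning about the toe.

K_a = tan²(45° − 31.5°/2) = 0.3136.
P_a = ½K_aγH² = 0.5×0.3136×15.2×7.6² = 137.7 kN/m, acting at H/3 = 2.533 m above the base.
Overturning moment M_o = P_a × H/3 = 137.7 × 2.533 = 348.8.
Resisting moment M_r = W × 2.23 = 541.7 × 2.23 = 1208.
FS_overturning = M_r/M_o = 1208/348.8 = 3.463.

3.46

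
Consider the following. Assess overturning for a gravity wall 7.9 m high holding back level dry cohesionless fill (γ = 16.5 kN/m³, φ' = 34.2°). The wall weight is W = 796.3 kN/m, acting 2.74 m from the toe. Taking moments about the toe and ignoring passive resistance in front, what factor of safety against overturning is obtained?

K_a = tan²(45° − 34.2°/2) = 0.2803.
P_a = ½K_aγH² = 0.5×0.2803×16.5×7.9² = 144.3 kN/m, acting at H/3 = 2.633 m above the base.
Overturning moment M_o = P_a × H/3 = 144.3 × 2.633 = 380.1.
Resisting moment M_r = W × 2.74 = 796.3 × 2.74 = 2182.
FS_overturning = M_r/M_o = 2182/380.1 = 5.740.

5.74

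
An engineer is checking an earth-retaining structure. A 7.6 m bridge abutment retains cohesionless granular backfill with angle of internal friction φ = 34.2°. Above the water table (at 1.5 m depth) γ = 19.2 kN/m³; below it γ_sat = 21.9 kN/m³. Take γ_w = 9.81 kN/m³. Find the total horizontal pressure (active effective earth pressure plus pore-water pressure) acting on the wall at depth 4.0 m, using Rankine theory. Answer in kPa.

K_a = (1 − sin φ)/(1 + sin φ) = 0.2803.
γ' = 21.9 − 9.81 = 12.09 kN/m³.
Effective vertical stress at 4.0 m: σ'_v = 19.2×1.5 + 12.09×2.50 = 59.02 kPa.
σ'_h = K_a σ'_v = 0.2803 × 59.02 = 16.55 kPa; u = γ_w × 2.50 = 24.53 kPa.
Total σ_h = 16.55 + 24.53 = 41.07 kPa.

41.1 kPa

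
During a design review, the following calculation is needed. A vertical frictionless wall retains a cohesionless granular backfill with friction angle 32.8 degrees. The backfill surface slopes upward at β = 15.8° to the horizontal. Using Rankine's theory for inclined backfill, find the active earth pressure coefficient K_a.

K_a = cos β · (cos β − √(cos²β − cos²φ)) / (cos β + √(cos²β − cos²φ)).
cos β = 0.9622, cos φ = 0.8406, √(cos²β − cos²φ) = 0.4683.
K_a = 0.9622 × (0.9622 − 0.4683)/(0.9622 + 0.4683) = 0.3322.

0.332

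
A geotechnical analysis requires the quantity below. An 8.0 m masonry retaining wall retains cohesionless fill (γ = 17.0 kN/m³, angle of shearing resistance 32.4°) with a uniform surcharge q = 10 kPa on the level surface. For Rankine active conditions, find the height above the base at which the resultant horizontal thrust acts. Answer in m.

2.84 m

K_a = 0.3022.
Triangular part P₁ = ½K_aγH² = 164.4 at H/3 = 2.667 m; rectangular part P₂ = K_a q H = 24.18 at H/2 = 4.000 m.
ȳ = (P₁·2.667 + P₂·4.000)/(P₁+P₂) = 2.838 m.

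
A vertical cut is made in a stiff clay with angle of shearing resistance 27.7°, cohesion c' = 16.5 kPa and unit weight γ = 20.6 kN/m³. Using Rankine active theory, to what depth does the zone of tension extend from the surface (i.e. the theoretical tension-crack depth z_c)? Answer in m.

2.65 m

K_a = tan²(45° − 27.7°/2) = 0.3653; √K_a = 0.6044.
The active pressure is zero where K_a γ z = 2c√K_a, so z_c = 2c/(γ√K_a) = 2×16.5/(20.6×0.6044) = 2.650 m.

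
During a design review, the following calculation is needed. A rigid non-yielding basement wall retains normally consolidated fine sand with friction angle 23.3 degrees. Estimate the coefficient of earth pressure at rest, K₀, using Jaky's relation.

0.604

K₀ = 1 − sin φ' = 1 − sin 23.3° = 0.6045.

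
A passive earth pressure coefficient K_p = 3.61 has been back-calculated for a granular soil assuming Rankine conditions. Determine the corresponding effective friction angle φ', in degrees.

K_p = (1+sin φ)/(1−sin φ) ⇒ sin φ = (K_p − 1)/(K_p + 1) = 0.5662.
φ = arcsin(0.5662) = 34.48°.

34.5°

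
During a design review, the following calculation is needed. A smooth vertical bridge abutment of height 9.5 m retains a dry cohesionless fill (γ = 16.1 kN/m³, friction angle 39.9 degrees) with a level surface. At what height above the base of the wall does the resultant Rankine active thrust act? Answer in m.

3.17 m

K_a = 0.2184.
The pressure distribution is triangular, so the resultant acts at H/3 above the base = 9.5/3 = 3.167 m.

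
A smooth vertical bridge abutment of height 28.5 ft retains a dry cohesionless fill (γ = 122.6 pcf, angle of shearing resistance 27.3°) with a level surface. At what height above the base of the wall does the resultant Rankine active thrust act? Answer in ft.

K_a = 0.3711.
The pressure distribution is triangular, so the resultant acts at H/3 above the base = 28.5/3 = 9.500 ft.

9.50 ft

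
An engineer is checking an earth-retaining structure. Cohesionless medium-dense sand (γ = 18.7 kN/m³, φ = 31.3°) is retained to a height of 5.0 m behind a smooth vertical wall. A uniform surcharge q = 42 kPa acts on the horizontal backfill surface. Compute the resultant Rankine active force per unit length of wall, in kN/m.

K_a = tan²(45° − φ/2) = 0.3162.
Soil triangle: ½ K_a γ H² = 0.5×0.3162×18.7×5.0² = 73.91 kN/m.
Surcharge rectangle: K_a q H = 0.3162×42×5.0 = 66.40 kN/m.
Total = 73.91 + 66.40 = 140.3 kN/m.

140 kN/m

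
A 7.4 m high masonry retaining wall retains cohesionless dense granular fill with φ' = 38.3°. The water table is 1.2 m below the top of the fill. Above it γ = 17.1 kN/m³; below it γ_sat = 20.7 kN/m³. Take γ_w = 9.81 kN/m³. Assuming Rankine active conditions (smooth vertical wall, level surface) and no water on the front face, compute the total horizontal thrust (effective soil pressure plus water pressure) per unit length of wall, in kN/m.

270 kN/m

K_a = tan²(45° − φ/2) = 0.2347.
γ' = 20.7 − 9.81 = 10.89 kN/m³. Depth below WT = 6.2 m.
σ'_h at WT = K_a γ d_w = 4.817 kPa; at base = 4.817 + K_a γ' × 6.2 = 20.67 kPa.
P₁ (0–1.2 m) = ½×4.817×1.2 = 2.890. P₂ (1.2–7.4 m) = ½(4.817+20.67)×6.2 = 79.00.
P_w = ½ γ_w h₂² = 0.5×9.81×6.2² = 188.5. Total = 2.890+79.00+188.5 = 270.4 kN/m.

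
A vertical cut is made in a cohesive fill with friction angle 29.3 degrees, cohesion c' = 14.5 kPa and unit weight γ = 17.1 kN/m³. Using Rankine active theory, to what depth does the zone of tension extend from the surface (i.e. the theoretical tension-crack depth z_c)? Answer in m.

2.90 m

K_a = tan²(45° − 29.3°/2) = 0.3428; √K_a = 0.5855.
The active pressure is zero where K_a γ z = 2c√K_a, so z_c = 2c/(γ√K_a) = 2×14.5/(17.1×0.5855) = 2.896 m.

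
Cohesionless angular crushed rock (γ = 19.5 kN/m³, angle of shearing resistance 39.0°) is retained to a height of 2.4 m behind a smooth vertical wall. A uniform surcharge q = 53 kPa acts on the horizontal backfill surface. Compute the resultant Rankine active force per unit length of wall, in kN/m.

K_a = tan²(45° − φ/2) = 0.2275.
Soil triangle: ½ K_a γ H² = 0.5×0.2275×19.5×2.4² = 12.78 kN/m.
Surcharge rectangle: K_a q H = 0.2275×53×2.4 = 28.94 kN/m.
Total = 12.78 + 28.94 = 41.72 kN/m.

41.7 kN/m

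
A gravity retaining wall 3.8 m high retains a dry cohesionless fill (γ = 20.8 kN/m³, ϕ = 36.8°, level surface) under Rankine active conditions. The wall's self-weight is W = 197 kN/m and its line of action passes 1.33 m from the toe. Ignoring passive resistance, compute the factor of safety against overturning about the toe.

K_a = tan²(45° − 36.8°/2) = 0.2508.
P_a = ½K_aγH² = 0.5×0.2508×20.8×3.8² = 37.66 kN/m, acting at H/3 = 1.267 m above the base.
Overturning moment M_o = P_a × H/3 = 37.66 × 1.267 = 47.70.
Resisting moment M_r = W × 1.33 = 197 × 1.33 = 262.0.
FS_overturning = M_r/M_o = 262.0/47.70 = 5.493.

5.49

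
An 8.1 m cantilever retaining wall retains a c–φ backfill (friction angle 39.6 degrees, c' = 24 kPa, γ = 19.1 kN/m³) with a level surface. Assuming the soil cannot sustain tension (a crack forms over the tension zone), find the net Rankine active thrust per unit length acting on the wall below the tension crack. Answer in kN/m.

16.1 kN/m

K_a = 0.2214; √K_a = 0.4706.
Tension-crack depth z_c = 2c/(γ√K_a) = 2×24/(19.1×0.4706) = 5.341 m.
σ_a at base = K_a γ H − 2c√K_a = 0.2214×19.1×8.1 − 2×24×0.4706 = 11.67 kPa.
P_a = ½ × 11.67 × (H − z_c) = 0.5×11.67×2.759 = 16.10 kN/m.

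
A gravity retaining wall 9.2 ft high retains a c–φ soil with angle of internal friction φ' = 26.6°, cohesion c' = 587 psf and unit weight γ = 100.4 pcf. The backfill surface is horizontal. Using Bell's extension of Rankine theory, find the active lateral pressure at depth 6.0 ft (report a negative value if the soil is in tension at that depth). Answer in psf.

-495 psf

K_a = (1 − sin φ)/(1 + sin φ) = 0.3814.
σ_a = K_a γ z − 2c√K_a = 0.3814×100.4×6.0 − 2×587×0.6176 = -495.3 psf.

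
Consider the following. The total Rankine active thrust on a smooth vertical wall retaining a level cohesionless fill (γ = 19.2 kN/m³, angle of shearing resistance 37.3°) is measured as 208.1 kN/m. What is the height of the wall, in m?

K_a = 0.2453. P_a = ½ K_a γ H² ⇒ H = √(2P_a/(K_a γ)).
H = √(2×208.1/(0.2453×19.2)) = 9.400 m.

9.40 m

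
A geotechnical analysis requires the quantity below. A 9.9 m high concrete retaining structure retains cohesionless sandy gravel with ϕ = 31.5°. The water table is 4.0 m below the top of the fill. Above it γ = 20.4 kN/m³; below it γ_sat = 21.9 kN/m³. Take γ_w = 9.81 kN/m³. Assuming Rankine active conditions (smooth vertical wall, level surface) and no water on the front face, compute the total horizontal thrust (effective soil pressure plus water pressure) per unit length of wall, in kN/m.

K_a = tan²(45° − φ/2) = 0.3136.
γ' = 21.9 − 9.81 = 12.09 kN/m³. Depth below WT = 5.9 m.
σ'_h at WT = K_a γ d_w = 25.59 kPa; at base = 25.59 + K_a γ' × 5.9 = 47.96 kPa.
P₁ (0–4.0 m) = ½×25.59×4.0 = 51.18. P₂ (4.0–9.9 m) = ½(25.59+47.96)×5.9 = 217.0.
P_w = ½ γ_w h₂² = 0.5×9.81×5.9² = 170.7. Total = 51.18+217.0+170.7 = 438.9 kN/m.

439 kN/m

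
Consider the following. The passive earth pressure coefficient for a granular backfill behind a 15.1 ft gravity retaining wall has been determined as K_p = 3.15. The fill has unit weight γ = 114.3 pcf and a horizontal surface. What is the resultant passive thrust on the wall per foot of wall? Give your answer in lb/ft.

P = ½ K_p γ H² = 0.5 × 3.15 × 114.3 × 15.1² = 41050 lb/ft.

41000 lb/ft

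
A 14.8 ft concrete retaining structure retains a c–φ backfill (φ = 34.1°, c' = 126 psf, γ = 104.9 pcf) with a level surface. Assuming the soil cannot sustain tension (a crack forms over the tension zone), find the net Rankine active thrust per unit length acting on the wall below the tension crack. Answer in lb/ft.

1560 lb/ft

K_a = 0.2815; √K_a = 0.5306.
Tension-crack depth z_c = 2c/(γ√K_a) = 2×126/(104.9×0.5306) = 4.528 ft.
σ_a at base = K_a γ H − 2c√K_a = 0.2815×104.9×14.8 − 2×126×0.5306 = 303.4 psf.
P_a = ½ × 303.4 × (H − z_c) = 0.5×303.4×10.27 = 1558 lb/ft.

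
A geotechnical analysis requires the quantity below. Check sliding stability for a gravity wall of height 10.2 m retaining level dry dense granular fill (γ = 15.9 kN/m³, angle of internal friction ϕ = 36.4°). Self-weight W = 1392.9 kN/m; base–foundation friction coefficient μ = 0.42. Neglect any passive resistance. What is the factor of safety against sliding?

K_a = tan²(45° − 36.4°/2) = 0.2552.
P_a = ½K_aγH² = 0.5×0.2552×15.9×10.2² = 211.0 kN/m, acting at H/3 = 3.400 m above the base.
FS_sliding = μW / P_a = 0.42×1392.9 / 211.0 = 2.772.

2.77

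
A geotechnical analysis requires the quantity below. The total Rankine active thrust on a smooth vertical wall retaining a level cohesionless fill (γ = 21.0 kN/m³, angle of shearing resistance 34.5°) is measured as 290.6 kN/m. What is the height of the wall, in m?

10.00 m

K_a = 0.2768. P_a = ½ K_a γ H² ⇒ H = √(2P_a/(K_a γ)).
H = √(2×290.6/(0.2768×21.0)) = 9.999 m.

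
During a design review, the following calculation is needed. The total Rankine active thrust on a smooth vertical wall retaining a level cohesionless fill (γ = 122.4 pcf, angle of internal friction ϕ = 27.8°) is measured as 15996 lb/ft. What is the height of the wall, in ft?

K_a = 0.3639. P_a = ½ K_a γ H² ⇒ H = √(2P_a/(K_a γ)).
H = √(2×15996/(0.3639×122.4)) = 26.80 ft.

26.8 ft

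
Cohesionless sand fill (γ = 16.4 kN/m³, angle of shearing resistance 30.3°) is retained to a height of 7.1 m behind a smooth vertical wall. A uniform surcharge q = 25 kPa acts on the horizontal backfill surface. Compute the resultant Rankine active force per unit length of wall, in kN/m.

195 kN/m

K_a = tan²(45° − φ/2) = 0.3293.
Soil triangle: ½ K_a γ H² = 0.5×0.3293×16.4×7.1² = 136.1 kN/m.
Surcharge rectangle: K_a q H = 0.3293×25×7.1 = 58.45 kN/m.
Total = 136.1 + 58.45 = 194.6 kN/m.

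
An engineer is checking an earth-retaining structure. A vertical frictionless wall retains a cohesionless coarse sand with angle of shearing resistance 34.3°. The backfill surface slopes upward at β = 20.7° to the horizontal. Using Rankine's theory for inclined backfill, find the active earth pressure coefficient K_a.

0.338

K_a = cos β · (cos β − √(cos²β − cos²φ)) / (cos β + √(cos²β − cos²φ)).
cos β = 0.9354, cos φ = 0.8261, √(cos²β − cos²φ) = 0.4389.
K_a = 0.9354 × (0.9354 − 0.4389)/(0.9354 + 0.4389) = 0.3380.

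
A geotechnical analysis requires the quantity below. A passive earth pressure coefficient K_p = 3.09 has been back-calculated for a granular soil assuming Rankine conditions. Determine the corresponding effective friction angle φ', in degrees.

K_p = (1+sin φ)/(1−sin φ) ⇒ sin φ = (K_p − 1)/(K_p + 1) = 0.5110.
φ = arcsin(0.5110) = 30.73°.

30.7°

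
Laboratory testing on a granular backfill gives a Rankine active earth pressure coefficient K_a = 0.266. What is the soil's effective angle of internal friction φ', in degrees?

35.4°

K_a = tan²(45° − φ/2) ⇒ 45° − φ/2 = arctan(√0.266) = 27.28°.
φ = 2(45° − 27.28°) = 35.43°.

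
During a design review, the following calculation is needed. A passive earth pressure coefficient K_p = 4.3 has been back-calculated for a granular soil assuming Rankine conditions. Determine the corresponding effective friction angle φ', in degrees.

38.5°

K_p = (1+sin φ)/(1−sin φ) ⇒ sin φ = (K_p − 1)/(K_p + 1) = 0.6226.
φ = arcsin(0.6226) = 38.51°.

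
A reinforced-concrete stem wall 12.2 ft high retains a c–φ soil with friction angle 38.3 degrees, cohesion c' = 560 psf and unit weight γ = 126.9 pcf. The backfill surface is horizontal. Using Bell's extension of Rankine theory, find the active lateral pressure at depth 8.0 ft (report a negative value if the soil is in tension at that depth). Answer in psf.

-304 psf

K_a = (1 − sin φ)/(1 + sin φ) = 0.2347.
σ_a = K_a γ z − 2c√K_a = 0.2347×126.9×8.0 − 2×560×0.4845 = -304.3 psf.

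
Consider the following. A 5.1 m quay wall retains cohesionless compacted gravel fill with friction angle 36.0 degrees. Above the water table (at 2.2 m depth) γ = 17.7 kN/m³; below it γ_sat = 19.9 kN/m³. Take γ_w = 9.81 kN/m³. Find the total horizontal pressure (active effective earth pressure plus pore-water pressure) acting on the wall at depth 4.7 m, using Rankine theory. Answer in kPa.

41.2 kPa

K_a = (1 − sin φ)/(1 + sin φ) = 0.2596.
γ' = 19.9 − 9.81 = 10.09 kN/m³.
Effective vertical stress at 4.7 m: σ'_v = 17.7×2.2 + 10.09×2.50 = 64.16 kPa.
σ'_h = K_a σ'_v = 0.2596 × 64.16 = 16.66 kPa; u = γ_w × 2.50 = 24.53 kPa.
Total σ_h = 16.66 + 24.53 = 41.18 kPa.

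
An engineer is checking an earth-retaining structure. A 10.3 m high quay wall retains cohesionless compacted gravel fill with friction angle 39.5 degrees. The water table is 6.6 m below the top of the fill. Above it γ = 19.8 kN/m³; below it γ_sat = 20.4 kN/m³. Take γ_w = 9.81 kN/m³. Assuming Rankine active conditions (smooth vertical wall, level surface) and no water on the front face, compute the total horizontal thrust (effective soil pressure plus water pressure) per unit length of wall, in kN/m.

287 kN/m

K_a = tan²(45° − φ/2) = 0.2224.
γ' = 20.4 − 9.81 = 10.59 kN/m³. Depth below WT = 3.7 m.
σ'_h at WT = K_a γ d_w = 29.07 kPa; at base = 29.07 + K_a γ' × 3.7 = 37.78 kPa.
P₁ (0–6.6 m) = ½×29.07×6.6 = 95.92. P₂ (6.6–10.3 m) = ½(29.07+37.78)×3.7 = 123.7.
P_w = ½ γ_w h₂² = 0.5×9.81×3.7² = 67.15. Total = 95.92+123.7+67.15 = 286.7 kN/m.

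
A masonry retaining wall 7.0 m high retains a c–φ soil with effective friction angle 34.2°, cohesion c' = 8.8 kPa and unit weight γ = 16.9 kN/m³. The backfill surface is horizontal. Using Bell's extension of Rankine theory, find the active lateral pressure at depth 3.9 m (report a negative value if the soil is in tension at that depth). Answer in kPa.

9.16 kPa

K_a = (1 − sin φ)/(1 + sin φ) = 0.2803.
σ_a = K_a γ z − 2c√K_a = 0.2803×16.9×3.9 − 2×8.8×0.5295 = 9.159 kPa.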